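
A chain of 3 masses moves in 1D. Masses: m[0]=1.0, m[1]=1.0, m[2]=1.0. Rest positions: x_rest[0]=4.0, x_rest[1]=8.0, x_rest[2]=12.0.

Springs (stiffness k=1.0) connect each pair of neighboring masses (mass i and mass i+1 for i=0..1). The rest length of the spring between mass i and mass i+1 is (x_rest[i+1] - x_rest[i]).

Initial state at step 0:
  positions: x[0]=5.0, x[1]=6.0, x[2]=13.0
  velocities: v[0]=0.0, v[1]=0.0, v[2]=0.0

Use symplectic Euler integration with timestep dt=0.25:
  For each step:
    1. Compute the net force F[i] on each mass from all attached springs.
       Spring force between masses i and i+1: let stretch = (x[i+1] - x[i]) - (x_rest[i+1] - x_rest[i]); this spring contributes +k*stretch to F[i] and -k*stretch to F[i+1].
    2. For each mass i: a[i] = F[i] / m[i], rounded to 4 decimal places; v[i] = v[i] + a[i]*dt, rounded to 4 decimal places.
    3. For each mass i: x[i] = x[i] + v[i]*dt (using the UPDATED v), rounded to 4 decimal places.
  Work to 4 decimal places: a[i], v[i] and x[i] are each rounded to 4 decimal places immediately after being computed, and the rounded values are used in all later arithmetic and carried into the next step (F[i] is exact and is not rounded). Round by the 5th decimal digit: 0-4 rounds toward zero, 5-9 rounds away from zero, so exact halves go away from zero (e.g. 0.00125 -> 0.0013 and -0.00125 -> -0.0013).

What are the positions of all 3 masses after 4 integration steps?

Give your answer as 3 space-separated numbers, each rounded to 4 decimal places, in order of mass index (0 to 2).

Step 0: x=[5.0000 6.0000 13.0000] v=[0.0000 0.0000 0.0000]
Step 1: x=[4.8125 6.3750 12.8125] v=[-0.7500 1.5000 -0.7500]
Step 2: x=[4.4727 7.0547 12.4727] v=[-1.3594 2.7188 -1.3594]
Step 3: x=[4.0442 7.9117 12.0442] v=[-1.7139 3.4278 -1.7139]
Step 4: x=[3.6075 8.7852 11.6075] v=[-1.7470 3.4941 -1.7470]

Answer: 3.6075 8.7852 11.6075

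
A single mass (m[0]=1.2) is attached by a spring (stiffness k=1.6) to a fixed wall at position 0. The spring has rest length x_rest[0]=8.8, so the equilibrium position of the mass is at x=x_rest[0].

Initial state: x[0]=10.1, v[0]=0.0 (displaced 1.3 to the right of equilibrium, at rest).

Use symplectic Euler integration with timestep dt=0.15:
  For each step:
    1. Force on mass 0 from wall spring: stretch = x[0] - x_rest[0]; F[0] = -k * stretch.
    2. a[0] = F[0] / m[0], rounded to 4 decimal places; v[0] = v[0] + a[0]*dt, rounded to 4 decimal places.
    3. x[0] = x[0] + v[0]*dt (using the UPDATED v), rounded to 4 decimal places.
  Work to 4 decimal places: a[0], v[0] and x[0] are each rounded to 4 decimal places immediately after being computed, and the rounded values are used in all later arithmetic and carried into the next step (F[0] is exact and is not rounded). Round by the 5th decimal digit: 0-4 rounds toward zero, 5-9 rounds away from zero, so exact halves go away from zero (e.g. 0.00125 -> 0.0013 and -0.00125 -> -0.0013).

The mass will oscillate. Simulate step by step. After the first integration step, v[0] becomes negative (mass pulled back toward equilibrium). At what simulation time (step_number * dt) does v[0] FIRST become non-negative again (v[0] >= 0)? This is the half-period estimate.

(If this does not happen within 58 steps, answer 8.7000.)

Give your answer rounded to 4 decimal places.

Answer: 2.8500

Derivation:
Step 0: x=[10.1000] v=[0.0000]
Step 1: x=[10.0610] v=[-0.2600]
Step 2: x=[9.9842] v=[-0.5122]
Step 3: x=[9.8719] v=[-0.7490]
Step 4: x=[9.7274] v=[-0.9634]
Step 5: x=[9.5551] v=[-1.1489]
Step 6: x=[9.3601] v=[-1.2999]
Step 7: x=[9.1483] v=[-1.4119]
Step 8: x=[8.9261] v=[-1.4816]
Step 9: x=[8.7001] v=[-1.5068]
Step 10: x=[8.4771] v=[-1.4868]
Step 11: x=[8.2638] v=[-1.4222]
Step 12: x=[8.0666] v=[-1.3150]
Step 13: x=[7.8914] v=[-1.1683]
Step 14: x=[7.7434] v=[-0.9866]
Step 15: x=[7.6271] v=[-0.7753]
Step 16: x=[7.5460] v=[-0.5407]
Step 17: x=[7.5025] v=[-0.2899]
Step 18: x=[7.4979] v=[-0.0304]
Step 19: x=[7.5324] v=[0.2300]
First v>=0 after going negative at step 19, time=2.8500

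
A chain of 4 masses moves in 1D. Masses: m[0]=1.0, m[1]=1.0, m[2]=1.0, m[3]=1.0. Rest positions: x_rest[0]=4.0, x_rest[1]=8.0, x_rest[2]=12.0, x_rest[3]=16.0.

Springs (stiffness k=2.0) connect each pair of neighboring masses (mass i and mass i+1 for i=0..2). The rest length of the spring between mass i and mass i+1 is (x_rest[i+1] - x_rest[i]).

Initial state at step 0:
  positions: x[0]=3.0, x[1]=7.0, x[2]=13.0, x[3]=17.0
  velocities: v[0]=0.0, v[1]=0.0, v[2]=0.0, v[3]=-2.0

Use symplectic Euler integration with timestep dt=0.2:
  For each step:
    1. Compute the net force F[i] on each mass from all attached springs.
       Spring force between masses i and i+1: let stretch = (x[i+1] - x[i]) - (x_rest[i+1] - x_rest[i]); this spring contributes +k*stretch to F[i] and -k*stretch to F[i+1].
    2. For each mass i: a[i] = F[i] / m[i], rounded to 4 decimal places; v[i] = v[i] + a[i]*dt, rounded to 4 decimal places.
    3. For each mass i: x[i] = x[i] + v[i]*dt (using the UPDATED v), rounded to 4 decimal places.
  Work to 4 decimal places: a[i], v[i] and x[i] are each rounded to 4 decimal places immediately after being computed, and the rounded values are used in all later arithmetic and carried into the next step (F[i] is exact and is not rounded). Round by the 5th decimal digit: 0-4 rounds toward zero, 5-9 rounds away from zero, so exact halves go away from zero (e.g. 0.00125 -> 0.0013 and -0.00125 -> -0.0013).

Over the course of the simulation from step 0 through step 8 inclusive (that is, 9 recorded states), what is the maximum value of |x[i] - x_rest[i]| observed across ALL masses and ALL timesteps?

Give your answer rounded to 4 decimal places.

Answer: 1.7914

Derivation:
Step 0: x=[3.0000 7.0000 13.0000 17.0000] v=[0.0000 0.0000 0.0000 -2.0000]
Step 1: x=[3.0000 7.1600 12.8400 16.6000] v=[0.0000 0.8000 -0.8000 -2.0000]
Step 2: x=[3.0128 7.4416 12.5264 16.2192] v=[0.0640 1.4080 -1.5680 -1.9040]
Step 3: x=[3.0599 7.7757 12.1014 15.8630] v=[0.2355 1.6704 -2.1248 -1.7811]
Step 4: x=[3.1643 8.0786 11.6313 15.5259] v=[0.5218 1.5144 -2.3504 -1.6857]
Step 5: x=[3.3418 8.2726 11.1886 15.1972] v=[0.8875 0.9698 -2.2136 -1.6435]
Step 6: x=[3.5938 8.3054 10.8333 14.8678] v=[1.2598 0.1639 -1.7766 -1.6469]
Step 7: x=[3.9027 8.1635 10.5985 14.5357] v=[1.5444 -0.7096 -1.1740 -1.6607]
Step 8: x=[4.2324 7.8755 10.4839 14.2086] v=[1.6487 -1.4399 -0.5731 -1.6356]
Max displacement = 1.7914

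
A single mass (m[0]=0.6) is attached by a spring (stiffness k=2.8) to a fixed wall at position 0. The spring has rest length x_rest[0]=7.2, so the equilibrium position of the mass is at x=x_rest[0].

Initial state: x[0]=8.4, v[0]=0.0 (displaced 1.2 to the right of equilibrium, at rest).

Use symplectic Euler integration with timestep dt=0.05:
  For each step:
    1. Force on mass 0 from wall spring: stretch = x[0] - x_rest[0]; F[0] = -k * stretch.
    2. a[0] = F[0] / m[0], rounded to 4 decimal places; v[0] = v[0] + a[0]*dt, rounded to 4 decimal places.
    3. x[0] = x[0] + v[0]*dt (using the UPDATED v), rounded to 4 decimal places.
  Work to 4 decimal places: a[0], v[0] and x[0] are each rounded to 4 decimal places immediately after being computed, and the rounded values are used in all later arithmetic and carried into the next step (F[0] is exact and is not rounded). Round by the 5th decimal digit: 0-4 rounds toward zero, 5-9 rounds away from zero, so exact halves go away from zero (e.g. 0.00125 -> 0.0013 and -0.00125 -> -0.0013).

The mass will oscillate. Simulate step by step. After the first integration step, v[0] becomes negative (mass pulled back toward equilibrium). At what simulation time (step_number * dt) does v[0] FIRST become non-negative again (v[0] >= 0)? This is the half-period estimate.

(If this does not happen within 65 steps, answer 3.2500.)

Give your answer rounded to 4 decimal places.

Answer: 1.5000

Derivation:
Step 0: x=[8.4000] v=[0.0000]
Step 1: x=[8.3860] v=[-0.2800]
Step 2: x=[8.3582] v=[-0.5567]
Step 3: x=[8.3169] v=[-0.8269]
Step 4: x=[8.2625] v=[-1.0875]
Step 5: x=[8.1957] v=[-1.3354]
Step 6: x=[8.1173] v=[-1.5677]
Step 7: x=[8.0282] v=[-1.7817]
Step 8: x=[7.9295] v=[-1.9749]
Step 9: x=[7.8222] v=[-2.1451]
Step 10: x=[7.7077] v=[-2.2903]
Step 11: x=[7.5873] v=[-2.4088]
Step 12: x=[7.4623] v=[-2.4992]
Step 13: x=[7.3343] v=[-2.5604]
Step 14: x=[7.2047] v=[-2.5917]
Step 15: x=[7.0751] v=[-2.5928]
Step 16: x=[6.9469] v=[-2.5637]
Step 17: x=[6.8217] v=[-2.5046]
Step 18: x=[6.7009] v=[-2.4163]
Step 19: x=[6.5859] v=[-2.2998]
Step 20: x=[6.4781] v=[-2.1565]
Step 21: x=[6.3787] v=[-1.9881]
Step 22: x=[6.2889] v=[-1.7965]
Step 23: x=[6.2097] v=[-1.5839]
Step 24: x=[6.1421] v=[-1.3528]
Step 25: x=[6.0868] v=[-1.1060]
Step 26: x=[6.0445] v=[-0.8463]
Step 27: x=[6.0157] v=[-0.5767]
Step 28: x=[6.0007] v=[-0.3004]
Step 29: x=[5.9997] v=[-0.0206]
Step 30: x=[6.0127] v=[0.2595]
First v>=0 after going negative at step 30, time=1.5000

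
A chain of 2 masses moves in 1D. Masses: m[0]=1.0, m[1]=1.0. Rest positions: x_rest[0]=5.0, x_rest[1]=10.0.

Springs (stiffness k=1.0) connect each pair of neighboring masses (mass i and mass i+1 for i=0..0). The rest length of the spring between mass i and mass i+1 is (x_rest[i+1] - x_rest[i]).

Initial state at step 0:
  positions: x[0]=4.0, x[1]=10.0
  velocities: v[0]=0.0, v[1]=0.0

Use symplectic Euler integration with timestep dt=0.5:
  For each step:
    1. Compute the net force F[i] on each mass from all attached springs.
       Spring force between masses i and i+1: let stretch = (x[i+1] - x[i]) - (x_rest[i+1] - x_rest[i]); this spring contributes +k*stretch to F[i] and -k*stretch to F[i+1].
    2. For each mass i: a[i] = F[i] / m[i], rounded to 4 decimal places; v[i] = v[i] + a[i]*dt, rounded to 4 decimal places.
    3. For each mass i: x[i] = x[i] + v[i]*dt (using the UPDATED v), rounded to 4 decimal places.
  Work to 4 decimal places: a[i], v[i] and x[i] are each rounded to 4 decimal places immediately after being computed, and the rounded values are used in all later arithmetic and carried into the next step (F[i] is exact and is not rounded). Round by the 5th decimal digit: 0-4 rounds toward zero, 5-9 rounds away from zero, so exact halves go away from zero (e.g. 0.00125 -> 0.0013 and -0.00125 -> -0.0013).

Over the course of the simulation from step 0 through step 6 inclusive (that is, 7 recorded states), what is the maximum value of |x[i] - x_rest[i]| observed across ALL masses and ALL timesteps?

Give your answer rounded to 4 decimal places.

Answer: 1.0312

Derivation:
Step 0: x=[4.0000 10.0000] v=[0.0000 0.0000]
Step 1: x=[4.2500 9.7500] v=[0.5000 -0.5000]
Step 2: x=[4.6250 9.3750] v=[0.7500 -0.7500]
Step 3: x=[4.9375 9.0625] v=[0.6250 -0.6250]
Step 4: x=[5.0313 8.9688] v=[0.1875 -0.1875]
Step 5: x=[4.8594 9.1407] v=[-0.3438 0.3438]
Step 6: x=[4.5078 9.4923] v=[-0.7032 0.7032]
Max displacement = 1.0312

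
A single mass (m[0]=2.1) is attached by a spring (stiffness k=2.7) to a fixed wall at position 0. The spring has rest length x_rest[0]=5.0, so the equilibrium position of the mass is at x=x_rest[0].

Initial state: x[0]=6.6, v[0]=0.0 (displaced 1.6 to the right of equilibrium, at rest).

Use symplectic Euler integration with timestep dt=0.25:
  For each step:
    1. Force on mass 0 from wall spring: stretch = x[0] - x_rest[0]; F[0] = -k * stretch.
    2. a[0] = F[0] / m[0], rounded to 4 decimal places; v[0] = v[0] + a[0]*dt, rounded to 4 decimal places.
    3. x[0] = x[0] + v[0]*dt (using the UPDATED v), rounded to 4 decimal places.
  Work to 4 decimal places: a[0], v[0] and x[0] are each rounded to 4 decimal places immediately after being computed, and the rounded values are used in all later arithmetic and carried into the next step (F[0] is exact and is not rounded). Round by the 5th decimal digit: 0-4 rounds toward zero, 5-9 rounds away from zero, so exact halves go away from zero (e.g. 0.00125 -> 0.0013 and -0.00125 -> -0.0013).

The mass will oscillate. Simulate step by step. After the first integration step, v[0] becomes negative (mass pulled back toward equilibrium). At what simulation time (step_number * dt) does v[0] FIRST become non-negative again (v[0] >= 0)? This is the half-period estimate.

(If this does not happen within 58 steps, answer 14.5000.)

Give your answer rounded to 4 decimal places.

Step 0: x=[6.6000] v=[0.0000]
Step 1: x=[6.4714] v=[-0.5143]
Step 2: x=[6.2246] v=[-0.9873]
Step 3: x=[5.8794] v=[-1.3809]
Step 4: x=[5.4635] v=[-1.6636]
Step 5: x=[5.0104] v=[-1.8126]
Step 6: x=[4.5564] v=[-1.8160]
Step 7: x=[4.1381] v=[-1.6734]
Step 8: x=[3.7890] v=[-1.3964]
Step 9: x=[3.5372] v=[-1.0072]
Step 10: x=[3.4030] v=[-0.5370]
Step 11: x=[3.3971] v=[-0.0237]
Step 12: x=[3.5200] v=[0.4915]
First v>=0 after going negative at step 12, time=3.0000

Answer: 3.0000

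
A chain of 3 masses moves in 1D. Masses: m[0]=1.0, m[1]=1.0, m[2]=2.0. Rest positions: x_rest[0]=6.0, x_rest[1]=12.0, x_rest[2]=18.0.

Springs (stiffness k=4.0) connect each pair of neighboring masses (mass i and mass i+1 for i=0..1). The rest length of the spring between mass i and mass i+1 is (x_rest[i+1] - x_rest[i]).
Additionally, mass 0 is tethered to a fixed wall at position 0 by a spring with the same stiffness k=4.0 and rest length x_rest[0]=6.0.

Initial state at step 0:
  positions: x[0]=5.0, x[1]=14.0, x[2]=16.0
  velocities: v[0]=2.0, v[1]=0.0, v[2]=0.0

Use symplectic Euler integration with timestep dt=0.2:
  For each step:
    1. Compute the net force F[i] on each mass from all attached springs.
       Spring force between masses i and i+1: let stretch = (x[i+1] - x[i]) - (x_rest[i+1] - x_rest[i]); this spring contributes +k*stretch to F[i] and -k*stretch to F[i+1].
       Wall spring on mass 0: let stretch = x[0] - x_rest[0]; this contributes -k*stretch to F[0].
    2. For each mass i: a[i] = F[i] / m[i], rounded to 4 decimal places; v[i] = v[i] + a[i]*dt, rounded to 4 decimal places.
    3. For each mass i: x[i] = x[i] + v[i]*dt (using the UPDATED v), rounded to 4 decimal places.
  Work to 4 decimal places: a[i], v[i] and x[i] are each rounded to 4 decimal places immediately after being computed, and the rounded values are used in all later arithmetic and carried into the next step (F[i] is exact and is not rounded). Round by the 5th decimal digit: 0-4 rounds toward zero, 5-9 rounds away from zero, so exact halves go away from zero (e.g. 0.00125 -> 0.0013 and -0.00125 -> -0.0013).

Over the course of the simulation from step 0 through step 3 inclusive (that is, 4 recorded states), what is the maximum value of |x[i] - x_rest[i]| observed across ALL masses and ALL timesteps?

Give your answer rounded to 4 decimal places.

Answer: 2.1887

Derivation:
Step 0: x=[5.0000 14.0000 16.0000] v=[2.0000 0.0000 0.0000]
Step 1: x=[6.0400 12.8800 16.3200] v=[5.2000 -5.6000 1.6000]
Step 2: x=[7.2080 11.2160 16.8448] v=[5.8400 -8.3200 2.6240]
Step 3: x=[7.8640 9.8113 17.3993] v=[3.2800 -7.0234 2.7725]
Max displacement = 2.1887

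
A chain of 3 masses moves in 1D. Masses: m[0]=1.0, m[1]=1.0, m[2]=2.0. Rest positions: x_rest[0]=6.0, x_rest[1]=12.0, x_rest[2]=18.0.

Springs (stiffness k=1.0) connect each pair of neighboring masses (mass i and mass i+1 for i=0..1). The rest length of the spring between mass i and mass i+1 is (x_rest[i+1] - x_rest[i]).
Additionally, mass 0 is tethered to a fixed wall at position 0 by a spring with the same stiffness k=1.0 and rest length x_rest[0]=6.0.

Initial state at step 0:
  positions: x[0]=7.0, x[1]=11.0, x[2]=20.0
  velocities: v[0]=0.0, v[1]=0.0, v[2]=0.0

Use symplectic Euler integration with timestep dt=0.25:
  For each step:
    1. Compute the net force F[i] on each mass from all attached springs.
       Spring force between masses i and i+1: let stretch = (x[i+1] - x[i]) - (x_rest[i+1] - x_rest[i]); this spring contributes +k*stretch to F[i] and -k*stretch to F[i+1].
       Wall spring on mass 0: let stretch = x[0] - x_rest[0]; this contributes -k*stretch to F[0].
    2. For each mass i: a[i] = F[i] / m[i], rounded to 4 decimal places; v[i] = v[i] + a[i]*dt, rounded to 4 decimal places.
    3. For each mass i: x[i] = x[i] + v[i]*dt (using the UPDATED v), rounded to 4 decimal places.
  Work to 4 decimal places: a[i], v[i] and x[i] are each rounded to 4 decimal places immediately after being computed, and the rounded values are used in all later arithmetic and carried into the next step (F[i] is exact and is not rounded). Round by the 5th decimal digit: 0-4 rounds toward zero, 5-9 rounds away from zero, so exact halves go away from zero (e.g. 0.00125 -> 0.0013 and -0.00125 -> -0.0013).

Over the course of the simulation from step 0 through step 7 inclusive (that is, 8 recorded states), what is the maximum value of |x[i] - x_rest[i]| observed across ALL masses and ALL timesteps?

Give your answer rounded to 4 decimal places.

Step 0: x=[7.0000 11.0000 20.0000] v=[0.0000 0.0000 0.0000]
Step 1: x=[6.8125 11.3125 19.9063] v=[-0.7500 1.2500 -0.3750]
Step 2: x=[6.4805 11.8809 19.7315] v=[-1.3281 2.2735 -0.6992]
Step 3: x=[6.0810 12.6024 19.4989] v=[-1.5981 2.8861 -0.9305]
Step 4: x=[5.7090 13.3474 19.2383] v=[-1.4880 2.9799 -1.0426]
Step 5: x=[5.4576 13.9832 18.9811] v=[-1.0057 2.5430 -1.0290]
Step 6: x=[5.3979 14.3985 18.7552] v=[-0.2387 1.6611 -0.9037]
Step 7: x=[5.5634 14.5235 18.5806] v=[0.6620 0.5001 -0.6983]
Max displacement = 2.5235

Answer: 2.5235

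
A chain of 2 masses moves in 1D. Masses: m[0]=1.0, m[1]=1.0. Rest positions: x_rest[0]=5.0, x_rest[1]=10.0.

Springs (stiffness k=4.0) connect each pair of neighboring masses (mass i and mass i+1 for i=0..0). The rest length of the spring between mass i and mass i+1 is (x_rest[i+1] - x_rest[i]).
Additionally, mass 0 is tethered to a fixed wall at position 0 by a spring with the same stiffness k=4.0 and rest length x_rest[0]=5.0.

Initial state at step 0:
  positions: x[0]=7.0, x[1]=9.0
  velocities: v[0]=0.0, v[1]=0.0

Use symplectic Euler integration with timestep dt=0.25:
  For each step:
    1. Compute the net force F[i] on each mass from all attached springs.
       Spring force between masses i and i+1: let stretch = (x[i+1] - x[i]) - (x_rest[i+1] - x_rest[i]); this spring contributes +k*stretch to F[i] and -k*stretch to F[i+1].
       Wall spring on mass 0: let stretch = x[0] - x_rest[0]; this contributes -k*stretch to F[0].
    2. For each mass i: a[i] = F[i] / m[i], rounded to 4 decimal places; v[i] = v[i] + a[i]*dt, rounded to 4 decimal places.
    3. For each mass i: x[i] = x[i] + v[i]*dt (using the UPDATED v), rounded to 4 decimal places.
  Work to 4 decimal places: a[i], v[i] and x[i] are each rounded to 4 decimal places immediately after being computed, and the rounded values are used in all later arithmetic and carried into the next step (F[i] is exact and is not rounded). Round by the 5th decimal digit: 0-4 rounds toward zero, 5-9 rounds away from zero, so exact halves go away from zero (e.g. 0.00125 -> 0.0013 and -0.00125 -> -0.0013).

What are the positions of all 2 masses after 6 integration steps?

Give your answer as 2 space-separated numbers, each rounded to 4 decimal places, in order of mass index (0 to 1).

Answer: 6.2905 9.0994

Derivation:
Step 0: x=[7.0000 9.0000] v=[0.0000 0.0000]
Step 1: x=[5.7500 9.7500] v=[-5.0000 3.0000]
Step 2: x=[4.0625 10.7500] v=[-6.7500 4.0000]
Step 3: x=[3.0313 11.3281] v=[-4.1250 2.3125]
Step 4: x=[3.3164 11.0820] v=[1.1405 -0.9843]
Step 5: x=[4.7138 10.1445] v=[5.5897 -3.7499]
Step 6: x=[6.2905 9.0994] v=[6.3066 -4.1806]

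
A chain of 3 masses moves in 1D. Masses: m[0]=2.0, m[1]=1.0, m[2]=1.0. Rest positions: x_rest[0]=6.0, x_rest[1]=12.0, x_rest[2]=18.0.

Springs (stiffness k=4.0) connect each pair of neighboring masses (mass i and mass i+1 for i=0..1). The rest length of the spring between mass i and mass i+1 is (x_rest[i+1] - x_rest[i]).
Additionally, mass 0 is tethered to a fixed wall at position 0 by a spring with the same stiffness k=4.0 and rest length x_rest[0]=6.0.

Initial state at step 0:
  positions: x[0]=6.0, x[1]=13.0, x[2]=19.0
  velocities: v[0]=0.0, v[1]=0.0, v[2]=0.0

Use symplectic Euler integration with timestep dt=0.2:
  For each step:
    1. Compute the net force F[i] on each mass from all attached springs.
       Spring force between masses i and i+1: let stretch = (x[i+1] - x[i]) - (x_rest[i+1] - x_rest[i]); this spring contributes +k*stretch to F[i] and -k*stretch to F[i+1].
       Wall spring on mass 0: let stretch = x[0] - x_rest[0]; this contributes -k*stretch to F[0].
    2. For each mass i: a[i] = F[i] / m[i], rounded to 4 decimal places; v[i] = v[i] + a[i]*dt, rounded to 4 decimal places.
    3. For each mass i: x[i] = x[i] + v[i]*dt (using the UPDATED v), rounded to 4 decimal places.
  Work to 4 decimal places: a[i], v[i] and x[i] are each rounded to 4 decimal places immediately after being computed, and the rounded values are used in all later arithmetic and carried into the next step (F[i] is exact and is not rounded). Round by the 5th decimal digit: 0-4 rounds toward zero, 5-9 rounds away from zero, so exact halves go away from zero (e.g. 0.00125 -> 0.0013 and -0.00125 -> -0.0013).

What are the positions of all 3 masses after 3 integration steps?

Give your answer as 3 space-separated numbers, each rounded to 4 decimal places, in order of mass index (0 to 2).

Step 0: x=[6.0000 13.0000 19.0000] v=[0.0000 0.0000 0.0000]
Step 1: x=[6.0800 12.8400 19.0000] v=[0.4000 -0.8000 0.0000]
Step 2: x=[6.2144 12.5840 18.9744] v=[0.6720 -1.2800 -0.1280]
Step 3: x=[6.3612 12.3313 18.8863] v=[0.7341 -1.2634 -0.4403]

Answer: 6.3612 12.3313 18.8863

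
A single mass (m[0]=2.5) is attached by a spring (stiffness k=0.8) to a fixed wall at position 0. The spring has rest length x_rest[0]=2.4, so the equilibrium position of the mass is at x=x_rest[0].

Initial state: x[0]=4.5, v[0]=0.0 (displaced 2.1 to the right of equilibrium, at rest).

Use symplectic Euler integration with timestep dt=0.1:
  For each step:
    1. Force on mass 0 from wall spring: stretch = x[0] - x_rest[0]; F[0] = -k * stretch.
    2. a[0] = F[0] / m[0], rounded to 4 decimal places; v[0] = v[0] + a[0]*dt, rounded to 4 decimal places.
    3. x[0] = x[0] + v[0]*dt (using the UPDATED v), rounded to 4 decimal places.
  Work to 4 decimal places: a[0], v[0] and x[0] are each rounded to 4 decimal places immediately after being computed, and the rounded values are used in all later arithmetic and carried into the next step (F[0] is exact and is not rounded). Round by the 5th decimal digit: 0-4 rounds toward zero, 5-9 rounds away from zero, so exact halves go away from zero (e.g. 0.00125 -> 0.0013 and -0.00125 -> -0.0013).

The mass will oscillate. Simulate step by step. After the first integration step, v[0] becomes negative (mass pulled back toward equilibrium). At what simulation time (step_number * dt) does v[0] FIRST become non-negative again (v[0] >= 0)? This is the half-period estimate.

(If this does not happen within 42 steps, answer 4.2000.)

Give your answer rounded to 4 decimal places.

Answer: 4.2000

Derivation:
Step 0: x=[4.5000] v=[0.0000]
Step 1: x=[4.4933] v=[-0.0672]
Step 2: x=[4.4799] v=[-0.1342]
Step 3: x=[4.4598] v=[-0.2008]
Step 4: x=[4.4331] v=[-0.2667]
Step 5: x=[4.3999] v=[-0.3318]
Step 6: x=[4.3603] v=[-0.3958]
Step 7: x=[4.3145] v=[-0.4585]
Step 8: x=[4.2625] v=[-0.5198]
Step 9: x=[4.2046] v=[-0.5794]
Step 10: x=[4.1409] v=[-0.6372]
Step 11: x=[4.0716] v=[-0.6929]
Step 12: x=[3.9970] v=[-0.7464]
Step 13: x=[3.9173] v=[-0.7975]
Step 14: x=[3.8327] v=[-0.8461]
Step 15: x=[3.7435] v=[-0.8920]
Step 16: x=[3.6500] v=[-0.9350]
Step 17: x=[3.5525] v=[-0.9750]
Step 18: x=[3.4513] v=[-1.0119]
Step 19: x=[3.3468] v=[-1.0455]
Step 20: x=[3.2392] v=[-1.0758]
Step 21: x=[3.1289] v=[-1.1027]
Step 22: x=[3.0163] v=[-1.1260]
Step 23: x=[2.9017] v=[-1.1457]
Step 24: x=[2.7855] v=[-1.1618]
Step 25: x=[2.6681] v=[-1.1741]
Step 26: x=[2.5498] v=[-1.1827]
Step 27: x=[2.4311] v=[-1.1875]
Step 28: x=[2.3123] v=[-1.1885]
Step 29: x=[2.1937] v=[-1.1857]
Step 30: x=[2.0758] v=[-1.1791]
Step 31: x=[1.9589] v=[-1.1687]
Step 32: x=[1.8434] v=[-1.1546]
Step 33: x=[1.7297] v=[-1.1368]
Step 34: x=[1.6182] v=[-1.1154]
Step 35: x=[1.5092] v=[-1.0904]
Step 36: x=[1.4030] v=[-1.0619]
Step 37: x=[1.3000] v=[-1.0300]
Step 38: x=[1.2005] v=[-0.9948]
Step 39: x=[1.1049] v=[-0.9564]
Step 40: x=[1.0134] v=[-0.9150]
Step 41: x=[0.9263] v=[-0.8706]
Step 42: x=[0.8440] v=[-0.8234]
v[0] did not become non-negative within 42 steps; using fallback time=4.2000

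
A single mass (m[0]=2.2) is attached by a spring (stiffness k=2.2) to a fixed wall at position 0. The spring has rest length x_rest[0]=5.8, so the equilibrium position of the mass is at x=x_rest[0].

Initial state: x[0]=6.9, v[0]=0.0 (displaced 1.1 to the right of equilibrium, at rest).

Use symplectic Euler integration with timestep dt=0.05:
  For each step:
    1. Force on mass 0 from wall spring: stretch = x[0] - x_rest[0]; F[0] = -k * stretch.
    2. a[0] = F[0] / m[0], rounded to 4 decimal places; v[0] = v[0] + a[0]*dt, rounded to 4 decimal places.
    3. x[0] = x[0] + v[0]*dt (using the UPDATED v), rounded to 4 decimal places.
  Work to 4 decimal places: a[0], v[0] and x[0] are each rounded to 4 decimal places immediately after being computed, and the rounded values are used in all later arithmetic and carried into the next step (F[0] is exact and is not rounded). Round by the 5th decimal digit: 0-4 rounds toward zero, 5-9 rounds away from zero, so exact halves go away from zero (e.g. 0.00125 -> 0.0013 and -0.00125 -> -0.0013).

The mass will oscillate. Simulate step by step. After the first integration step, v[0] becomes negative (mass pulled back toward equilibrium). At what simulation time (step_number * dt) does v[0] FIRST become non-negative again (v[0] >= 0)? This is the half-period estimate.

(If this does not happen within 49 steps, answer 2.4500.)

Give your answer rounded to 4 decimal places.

Step 0: x=[6.9000] v=[0.0000]
Step 1: x=[6.8973] v=[-0.0550]
Step 2: x=[6.8918] v=[-0.1099]
Step 3: x=[6.8836] v=[-0.1645]
Step 4: x=[6.8727] v=[-0.2187]
Step 5: x=[6.8591] v=[-0.2723]
Step 6: x=[6.8428] v=[-0.3253]
Step 7: x=[6.8239] v=[-0.3774]
Step 8: x=[6.8025] v=[-0.4286]
Step 9: x=[6.7786] v=[-0.4787]
Step 10: x=[6.7522] v=[-0.5276]
Step 11: x=[6.7234] v=[-0.5752]
Step 12: x=[6.6923] v=[-0.6214]
Step 13: x=[6.6590] v=[-0.6660]
Step 14: x=[6.6236] v=[-0.7090]
Step 15: x=[6.5861] v=[-0.7502]
Step 16: x=[6.5466] v=[-0.7895]
Step 17: x=[6.5053] v=[-0.8268]
Step 18: x=[6.4622] v=[-0.8621]
Step 19: x=[6.4174] v=[-0.8952]
Step 20: x=[6.3711] v=[-0.9261]
Step 21: x=[6.3234] v=[-0.9547]
Step 22: x=[6.2744] v=[-0.9809]
Step 23: x=[6.2242] v=[-1.0046]
Step 24: x=[6.1729] v=[-1.0258]
Step 25: x=[6.1207] v=[-1.0444]
Step 26: x=[6.0677] v=[-1.0604]
Step 27: x=[6.0140] v=[-1.0738]
Step 28: x=[5.9598] v=[-1.0845]
Step 29: x=[5.9052] v=[-1.0925]
Step 30: x=[5.8503] v=[-1.0978]
Step 31: x=[5.7953] v=[-1.1003]
Step 32: x=[5.7403] v=[-1.1001]
Step 33: x=[5.6854] v=[-1.0971]
Step 34: x=[5.6308] v=[-1.0914]
Step 35: x=[5.5767] v=[-1.0829]
Step 36: x=[5.5231] v=[-1.0717]
Step 37: x=[5.4702] v=[-1.0579]
Step 38: x=[5.4181] v=[-1.0414]
Step 39: x=[5.3670] v=[-1.0223]
Step 40: x=[5.3170] v=[-1.0007]
Step 41: x=[5.2682] v=[-0.9766]
Step 42: x=[5.2207] v=[-0.9500]
Step 43: x=[5.1747] v=[-0.9210]
Step 44: x=[5.1302] v=[-0.8897]
Step 45: x=[5.0874] v=[-0.8562]
Step 46: x=[5.0464] v=[-0.8206]
Step 47: x=[5.0073] v=[-0.7829]
Step 48: x=[4.9701] v=[-0.7433]
Step 49: x=[4.9350] v=[-0.7018]
v[0] did not become non-negative within 49 steps; using fallback time=2.4500

Answer: 2.4500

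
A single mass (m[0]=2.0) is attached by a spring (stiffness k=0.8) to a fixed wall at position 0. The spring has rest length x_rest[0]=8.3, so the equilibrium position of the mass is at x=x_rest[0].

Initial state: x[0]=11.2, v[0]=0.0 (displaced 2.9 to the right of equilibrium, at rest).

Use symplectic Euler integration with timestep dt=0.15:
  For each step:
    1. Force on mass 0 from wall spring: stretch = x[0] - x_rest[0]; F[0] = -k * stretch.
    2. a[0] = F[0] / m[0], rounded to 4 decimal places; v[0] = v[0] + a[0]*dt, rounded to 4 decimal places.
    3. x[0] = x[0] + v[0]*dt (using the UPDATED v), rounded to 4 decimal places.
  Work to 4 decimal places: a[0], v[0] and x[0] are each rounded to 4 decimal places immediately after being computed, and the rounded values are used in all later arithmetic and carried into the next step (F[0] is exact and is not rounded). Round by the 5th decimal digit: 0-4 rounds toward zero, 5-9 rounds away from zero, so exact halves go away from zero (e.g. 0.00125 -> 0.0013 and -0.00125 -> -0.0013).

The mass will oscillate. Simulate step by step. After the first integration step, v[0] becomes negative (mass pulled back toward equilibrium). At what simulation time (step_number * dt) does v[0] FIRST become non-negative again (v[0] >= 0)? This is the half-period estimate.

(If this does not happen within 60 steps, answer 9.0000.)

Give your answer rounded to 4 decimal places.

Answer: 5.1000

Derivation:
Step 0: x=[11.2000] v=[0.0000]
Step 1: x=[11.1739] v=[-0.1740]
Step 2: x=[11.1219] v=[-0.3464]
Step 3: x=[11.0445] v=[-0.5157]
Step 4: x=[10.9424] v=[-0.6804]
Step 5: x=[10.8166] v=[-0.8390]
Step 6: x=[10.6681] v=[-0.9900]
Step 7: x=[10.4983] v=[-1.1321]
Step 8: x=[10.3087] v=[-1.2640]
Step 9: x=[10.1010] v=[-1.3845]
Step 10: x=[9.8771] v=[-1.4926]
Step 11: x=[9.6390] v=[-1.5872]
Step 12: x=[9.3889] v=[-1.6675]
Step 13: x=[9.1290] v=[-1.7328]
Step 14: x=[8.8616] v=[-1.7825]
Step 15: x=[8.5892] v=[-1.8162]
Step 16: x=[8.3142] v=[-1.8336]
Step 17: x=[8.0390] v=[-1.8345]
Step 18: x=[7.7662] v=[-1.8188]
Step 19: x=[7.4982] v=[-1.7868]
Step 20: x=[7.2374] v=[-1.7387]
Step 21: x=[6.9862] v=[-1.6750]
Step 22: x=[6.7468] v=[-1.5962]
Step 23: x=[6.5214] v=[-1.5030]
Step 24: x=[6.3120] v=[-1.3963]
Step 25: x=[6.1205] v=[-1.2770]
Step 26: x=[5.9486] v=[-1.1462]
Step 27: x=[5.7978] v=[-1.0051]
Step 28: x=[5.6696] v=[-0.8550]
Step 29: x=[5.5650] v=[-0.6972]
Step 30: x=[5.4850] v=[-0.5331]
Step 31: x=[5.4304] v=[-0.3642]
Step 32: x=[5.4016] v=[-0.1920]
Step 33: x=[5.3989] v=[-0.0181]
Step 34: x=[5.4223] v=[0.1560]
First v>=0 after going negative at step 34, time=5.1000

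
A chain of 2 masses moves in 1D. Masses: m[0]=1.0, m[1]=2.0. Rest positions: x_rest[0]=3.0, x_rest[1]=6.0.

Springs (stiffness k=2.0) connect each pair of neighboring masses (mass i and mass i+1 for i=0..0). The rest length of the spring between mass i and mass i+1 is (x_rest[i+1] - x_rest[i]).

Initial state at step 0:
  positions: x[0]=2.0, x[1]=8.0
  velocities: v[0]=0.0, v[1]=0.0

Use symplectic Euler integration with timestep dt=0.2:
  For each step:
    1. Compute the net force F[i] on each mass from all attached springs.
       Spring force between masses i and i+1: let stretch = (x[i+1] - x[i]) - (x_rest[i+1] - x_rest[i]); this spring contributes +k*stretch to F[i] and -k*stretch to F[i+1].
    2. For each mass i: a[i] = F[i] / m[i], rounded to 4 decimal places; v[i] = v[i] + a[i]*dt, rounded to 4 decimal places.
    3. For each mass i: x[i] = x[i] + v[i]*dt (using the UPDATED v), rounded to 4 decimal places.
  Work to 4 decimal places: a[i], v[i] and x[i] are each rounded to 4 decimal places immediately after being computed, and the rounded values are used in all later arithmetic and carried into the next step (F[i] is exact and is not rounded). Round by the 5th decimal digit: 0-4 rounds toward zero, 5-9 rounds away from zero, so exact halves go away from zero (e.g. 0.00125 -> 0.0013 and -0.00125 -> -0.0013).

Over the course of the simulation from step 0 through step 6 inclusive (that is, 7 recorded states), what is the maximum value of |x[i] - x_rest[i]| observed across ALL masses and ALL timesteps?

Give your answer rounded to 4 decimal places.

Step 0: x=[2.0000 8.0000] v=[0.0000 0.0000]
Step 1: x=[2.2400 7.8800] v=[1.2000 -0.6000]
Step 2: x=[2.6912 7.6544] v=[2.2560 -1.1280]
Step 3: x=[3.2995 7.3503] v=[3.0413 -1.5206]
Step 4: x=[3.9918 7.0041] v=[3.4616 -1.7308]
Step 5: x=[4.6851 6.6574] v=[3.4665 -1.7333]
Step 6: x=[5.2962 6.3518] v=[3.0554 -1.5278]
Max displacement = 2.2962

Answer: 2.2962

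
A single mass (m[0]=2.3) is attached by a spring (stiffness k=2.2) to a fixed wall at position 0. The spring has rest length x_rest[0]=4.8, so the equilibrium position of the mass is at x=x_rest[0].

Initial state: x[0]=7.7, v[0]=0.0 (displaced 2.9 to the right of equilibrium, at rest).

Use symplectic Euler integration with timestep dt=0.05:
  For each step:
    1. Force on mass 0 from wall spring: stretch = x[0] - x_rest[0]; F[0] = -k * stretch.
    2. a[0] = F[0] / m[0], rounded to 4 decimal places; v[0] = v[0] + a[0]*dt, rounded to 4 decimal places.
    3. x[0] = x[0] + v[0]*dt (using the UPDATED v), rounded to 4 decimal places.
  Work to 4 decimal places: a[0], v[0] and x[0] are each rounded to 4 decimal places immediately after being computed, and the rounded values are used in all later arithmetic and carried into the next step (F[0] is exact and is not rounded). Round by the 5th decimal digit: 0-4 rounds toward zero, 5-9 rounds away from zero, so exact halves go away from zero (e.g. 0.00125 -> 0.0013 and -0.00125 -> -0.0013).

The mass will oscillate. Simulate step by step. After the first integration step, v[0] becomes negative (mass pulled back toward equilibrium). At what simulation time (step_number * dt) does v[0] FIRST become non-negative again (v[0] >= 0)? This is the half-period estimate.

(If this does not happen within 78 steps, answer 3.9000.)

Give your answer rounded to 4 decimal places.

Answer: 3.2500

Derivation:
Step 0: x=[7.7000] v=[0.0000]
Step 1: x=[7.6931] v=[-0.1387]
Step 2: x=[7.6792] v=[-0.2771]
Step 3: x=[7.6585] v=[-0.4148]
Step 4: x=[7.6309] v=[-0.5515]
Step 5: x=[7.5966] v=[-0.6869]
Step 6: x=[7.5556] v=[-0.8207]
Step 7: x=[7.5080] v=[-0.9525]
Step 8: x=[7.4539] v=[-1.0820]
Step 9: x=[7.3935] v=[-1.2089]
Step 10: x=[7.3269] v=[-1.3329]
Step 11: x=[7.2542] v=[-1.4538]
Step 12: x=[7.1756] v=[-1.5712]
Step 13: x=[7.0914] v=[-1.6848]
Step 14: x=[7.0017] v=[-1.7944]
Step 15: x=[6.9067] v=[-1.8997]
Step 16: x=[6.8067] v=[-2.0005]
Step 17: x=[6.7019] v=[-2.0965]
Step 18: x=[6.5925] v=[-2.1875]
Step 19: x=[6.4788] v=[-2.2732]
Step 20: x=[6.3611] v=[-2.3535]
Step 21: x=[6.2397] v=[-2.4282]
Step 22: x=[6.1148] v=[-2.4971]
Step 23: x=[5.9868] v=[-2.5600]
Step 24: x=[5.8560] v=[-2.6168]
Step 25: x=[5.7226] v=[-2.6673]
Step 26: x=[5.5870] v=[-2.7114]
Step 27: x=[5.4496] v=[-2.7490]
Step 28: x=[5.3106] v=[-2.7801]
Step 29: x=[5.1704] v=[-2.8045]
Step 30: x=[5.0293] v=[-2.8222]
Step 31: x=[4.8876] v=[-2.8332]
Step 32: x=[4.7457] v=[-2.8374]
Step 33: x=[4.6040] v=[-2.8348]
Step 34: x=[4.4627] v=[-2.8254]
Step 35: x=[4.3222] v=[-2.8093]
Step 36: x=[4.1829] v=[-2.7865]
Step 37: x=[4.0451] v=[-2.7570]
Step 38: x=[3.9091] v=[-2.7209]
Step 39: x=[3.7752] v=[-2.6783]
Step 40: x=[3.6437] v=[-2.6293]
Step 41: x=[3.5150] v=[-2.5740]
Step 42: x=[3.3894] v=[-2.5125]
Step 43: x=[3.2672] v=[-2.4450]
Step 44: x=[3.1486] v=[-2.3717]
Step 45: x=[3.0340] v=[-2.2927]
Step 46: x=[2.9236] v=[-2.2082]
Step 47: x=[2.8177] v=[-2.1185]
Step 48: x=[2.7165] v=[-2.0237]
Step 49: x=[2.6203] v=[-1.9241]
Step 50: x=[2.5293] v=[-1.8199]
Step 51: x=[2.4437] v=[-1.7113]
Step 52: x=[2.3638] v=[-1.5986]
Step 53: x=[2.2897] v=[-1.4821]
Step 54: x=[2.2216] v=[-1.3620]
Step 55: x=[2.1597] v=[-1.2387]
Step 56: x=[2.1041] v=[-1.1124]
Step 57: x=[2.0549] v=[-0.9835]
Step 58: x=[2.0123] v=[-0.8522]
Step 59: x=[1.9764] v=[-0.7189]
Step 60: x=[1.9472] v=[-0.5839]
Step 61: x=[1.9248] v=[-0.4475]
Step 62: x=[1.9093] v=[-0.3100]
Step 63: x=[1.9007] v=[-0.1718]
Step 64: x=[1.8990] v=[-0.0331]
Step 65: x=[1.9043] v=[0.1056]
First v>=0 after going negative at step 65, time=3.2500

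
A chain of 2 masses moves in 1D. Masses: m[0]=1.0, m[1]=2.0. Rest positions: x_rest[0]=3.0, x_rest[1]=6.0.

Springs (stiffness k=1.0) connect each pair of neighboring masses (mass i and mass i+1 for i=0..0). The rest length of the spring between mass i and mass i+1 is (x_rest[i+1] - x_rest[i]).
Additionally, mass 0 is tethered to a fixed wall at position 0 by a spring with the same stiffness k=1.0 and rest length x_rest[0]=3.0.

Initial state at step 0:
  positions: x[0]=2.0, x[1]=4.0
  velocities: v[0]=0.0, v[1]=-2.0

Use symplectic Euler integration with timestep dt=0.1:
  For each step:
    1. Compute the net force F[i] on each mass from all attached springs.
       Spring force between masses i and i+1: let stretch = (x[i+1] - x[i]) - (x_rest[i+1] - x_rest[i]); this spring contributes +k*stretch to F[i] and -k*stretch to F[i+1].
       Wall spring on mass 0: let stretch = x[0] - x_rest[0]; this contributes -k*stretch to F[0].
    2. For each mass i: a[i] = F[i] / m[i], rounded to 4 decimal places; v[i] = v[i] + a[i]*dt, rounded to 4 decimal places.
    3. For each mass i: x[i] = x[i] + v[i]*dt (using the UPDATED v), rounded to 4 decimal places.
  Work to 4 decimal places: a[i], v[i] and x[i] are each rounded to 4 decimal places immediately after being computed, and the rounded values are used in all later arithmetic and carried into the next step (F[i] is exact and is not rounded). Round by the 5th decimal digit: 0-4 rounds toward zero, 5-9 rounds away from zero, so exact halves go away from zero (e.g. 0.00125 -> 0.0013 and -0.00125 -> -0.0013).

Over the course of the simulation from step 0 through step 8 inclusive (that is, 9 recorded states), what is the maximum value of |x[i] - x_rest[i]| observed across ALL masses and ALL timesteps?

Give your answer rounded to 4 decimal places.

Answer: 3.3447

Derivation:
Step 0: x=[2.0000 4.0000] v=[0.0000 -2.0000]
Step 1: x=[2.0000 3.8050] v=[0.0000 -1.9500]
Step 2: x=[1.9981 3.6160] v=[-0.0195 -1.8903]
Step 3: x=[1.9924 3.4339] v=[-0.0575 -1.8212]
Step 4: x=[1.9811 3.2596] v=[-0.1126 -1.7433]
Step 5: x=[1.9628 3.0939] v=[-0.1829 -1.6572]
Step 6: x=[1.9362 2.9375] v=[-0.2661 -1.5638]
Step 7: x=[1.9002 2.7911] v=[-0.3596 -1.4639]
Step 8: x=[1.8542 2.6553] v=[-0.4605 -1.3584]
Max displacement = 3.3447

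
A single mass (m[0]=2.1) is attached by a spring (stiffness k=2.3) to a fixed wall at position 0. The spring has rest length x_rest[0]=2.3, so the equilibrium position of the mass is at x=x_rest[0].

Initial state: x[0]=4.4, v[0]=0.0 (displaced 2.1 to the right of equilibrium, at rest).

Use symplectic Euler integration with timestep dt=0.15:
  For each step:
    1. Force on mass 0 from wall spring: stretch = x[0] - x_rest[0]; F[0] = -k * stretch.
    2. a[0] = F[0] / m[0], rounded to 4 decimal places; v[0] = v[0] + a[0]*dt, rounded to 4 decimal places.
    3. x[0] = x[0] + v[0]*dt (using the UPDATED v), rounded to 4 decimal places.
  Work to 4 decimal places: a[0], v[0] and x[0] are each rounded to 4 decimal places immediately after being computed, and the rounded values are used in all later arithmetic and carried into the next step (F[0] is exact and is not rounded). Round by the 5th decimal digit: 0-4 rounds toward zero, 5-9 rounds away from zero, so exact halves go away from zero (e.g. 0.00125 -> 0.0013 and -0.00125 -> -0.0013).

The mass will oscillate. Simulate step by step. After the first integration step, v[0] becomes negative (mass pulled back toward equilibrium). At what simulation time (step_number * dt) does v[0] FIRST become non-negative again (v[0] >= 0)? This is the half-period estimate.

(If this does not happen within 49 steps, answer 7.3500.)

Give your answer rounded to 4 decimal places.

Step 0: x=[4.4000] v=[0.0000]
Step 1: x=[4.3483] v=[-0.3450]
Step 2: x=[4.2461] v=[-0.6815]
Step 3: x=[4.0959] v=[-1.0012]
Step 4: x=[3.9015] v=[-1.2962]
Step 5: x=[3.6676] v=[-1.5593]
Step 6: x=[3.4000] v=[-1.7840]
Step 7: x=[3.1053] v=[-1.9647]
Step 8: x=[2.7908] v=[-2.0970]
Step 9: x=[2.4642] v=[-2.1776]
Step 10: x=[2.1335] v=[-2.2046]
Step 11: x=[1.8069] v=[-2.1772]
Step 12: x=[1.4925] v=[-2.0962]
Step 13: x=[1.1980] v=[-1.9635]
Step 14: x=[0.9306] v=[-1.7825]
Step 15: x=[0.6970] v=[-1.5575]
Step 16: x=[0.5029] v=[-1.2941]
Step 17: x=[0.3531] v=[-0.9989]
Step 18: x=[0.2512] v=[-0.6791]
Step 19: x=[0.1998] v=[-0.3425]
Step 20: x=[0.2002] v=[0.0025]
First v>=0 after going negative at step 20, time=3.0000

Answer: 3.0000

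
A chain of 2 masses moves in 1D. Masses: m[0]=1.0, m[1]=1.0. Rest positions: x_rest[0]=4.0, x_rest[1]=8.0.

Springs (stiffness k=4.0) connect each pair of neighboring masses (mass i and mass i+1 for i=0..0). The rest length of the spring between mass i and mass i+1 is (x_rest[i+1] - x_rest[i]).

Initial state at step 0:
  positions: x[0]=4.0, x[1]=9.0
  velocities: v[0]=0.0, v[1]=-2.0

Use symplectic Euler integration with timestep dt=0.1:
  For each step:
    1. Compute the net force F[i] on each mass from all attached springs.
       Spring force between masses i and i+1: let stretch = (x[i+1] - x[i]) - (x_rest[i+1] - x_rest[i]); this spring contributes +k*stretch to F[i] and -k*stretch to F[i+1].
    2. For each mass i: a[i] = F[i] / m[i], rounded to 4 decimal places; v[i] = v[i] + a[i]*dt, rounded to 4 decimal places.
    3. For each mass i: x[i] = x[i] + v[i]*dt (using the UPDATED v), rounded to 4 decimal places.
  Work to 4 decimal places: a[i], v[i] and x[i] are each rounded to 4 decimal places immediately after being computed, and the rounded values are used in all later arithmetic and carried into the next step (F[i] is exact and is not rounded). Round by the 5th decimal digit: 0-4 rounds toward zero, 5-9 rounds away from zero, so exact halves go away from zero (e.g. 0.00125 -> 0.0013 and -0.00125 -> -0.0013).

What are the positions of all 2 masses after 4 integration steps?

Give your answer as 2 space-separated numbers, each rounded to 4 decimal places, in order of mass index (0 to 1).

Step 0: x=[4.0000 9.0000] v=[0.0000 -2.0000]
Step 1: x=[4.0400 8.7600] v=[0.4000 -2.4000]
Step 2: x=[4.1088 8.4912] v=[0.6880 -2.6880]
Step 3: x=[4.1929 8.2071] v=[0.8410 -2.8410]
Step 4: x=[4.2776 7.9224] v=[0.8467 -2.8467]

Answer: 4.2776 7.9224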